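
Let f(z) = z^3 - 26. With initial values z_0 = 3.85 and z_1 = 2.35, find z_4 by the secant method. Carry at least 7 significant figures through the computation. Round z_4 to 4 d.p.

f(z_0) = 31.066625, f(z_1) = -13.022125
z_2 = 2.350000 - (-13.022125)·(2.350000 - 3.850000)/(-13.022125 - (31.066625)) = 2.793042; f(z_2) = -4.211235
z_3 = 2.793042 - (-4.211235)·(2.793042 - 2.350000)/(-4.211235 - (-13.022125)) = 3.004798; f(z_3) = 1.129757
z_4 = 3.004798 - (1.129757)·(3.004798 - 2.793042)/(1.129757 - (-4.211235)) = 2.960006; f(z_4) = -0.065497

2.9600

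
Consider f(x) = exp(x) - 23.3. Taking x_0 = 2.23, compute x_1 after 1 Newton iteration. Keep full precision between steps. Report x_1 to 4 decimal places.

f'(x) = exp(x)
x_0 = 2.230000: f = -14.000134, f' = 9.299866 → x_1 = 2.230000 - (-14.000134)/(9.299866) = 3.735412

3.7354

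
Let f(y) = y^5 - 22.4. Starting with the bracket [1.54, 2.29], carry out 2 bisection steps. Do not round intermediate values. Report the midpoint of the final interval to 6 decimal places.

1.821250

f(1.540000) = -13.738291, f(2.290000) = 40.576339 (opposite signs)
step 1: m = 1.915000, f(m) = 3.353953 > 0 → root in [1.540000, 1.915000]
step 2: m = 1.727500, f(m) = -7.015256 < 0 → root in [1.727500, 1.915000]
Midpoint of [1.727500, 1.915000] = 1.821250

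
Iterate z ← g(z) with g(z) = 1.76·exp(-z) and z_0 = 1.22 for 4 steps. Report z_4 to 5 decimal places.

z_1 = g(1.220000) = 0.519605
z_2 = g(0.519605) = 1.046769
z_3 = g(1.046769) = 0.617883
z_4 = g(0.617883) = 0.948788

0.94879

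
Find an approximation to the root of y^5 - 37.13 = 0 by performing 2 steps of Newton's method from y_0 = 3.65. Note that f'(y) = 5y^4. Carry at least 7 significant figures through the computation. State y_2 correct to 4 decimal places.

2.4660

y_0 = 3.650000: f = 610.704873, f' = 887.445031 → y_1 = 3.650000 - (610.704873)/(887.445031) = 2.961839
y_1 = 2.961839: f = 190.803097, f' = 384.783037 → y_2 = 2.961839 - (190.803097)/(384.783037) = 2.465967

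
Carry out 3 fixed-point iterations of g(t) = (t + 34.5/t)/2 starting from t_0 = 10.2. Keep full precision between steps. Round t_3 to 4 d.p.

t_1 = g(10.200000) = 6.791176
t_2 = g(6.791176) = 5.935649
t_3 = g(5.935649) = 5.873994

5.8740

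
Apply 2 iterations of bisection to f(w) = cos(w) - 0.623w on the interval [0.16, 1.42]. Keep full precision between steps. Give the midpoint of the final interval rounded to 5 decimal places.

f(0.160000) = 0.887547, f(1.420000) = -0.734435 (opposite signs)
step 1: m = 0.790000, f(m) = 0.211675 > 0 → root in [0.790000, 1.420000]
step 2: m = 1.105000, f(m) = -0.239281 < 0 → root in [0.790000, 1.105000]
Midpoint of [0.790000, 1.105000] = 0.947500

0.94750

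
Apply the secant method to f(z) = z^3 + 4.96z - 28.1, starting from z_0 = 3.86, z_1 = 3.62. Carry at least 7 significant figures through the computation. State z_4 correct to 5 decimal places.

f(z_0) = 48.558056, f(z_1) = 37.293128
z_2 = 3.620000 - (37.293128)·(3.620000 - 3.860000)/(37.293128 - (48.558056)) = 2.825468; f(z_2) = 8.470781
z_3 = 2.825468 - (8.470781)·(2.825468 - 3.620000)/(8.470781 - (37.293128)) = 2.591957; f(z_3) = 2.169509
z_4 = 2.591957 - (2.169509)·(2.591957 - 2.825468)/(2.169509 - (8.470781)) = 2.511561; f(z_4) = 0.200105

2.51156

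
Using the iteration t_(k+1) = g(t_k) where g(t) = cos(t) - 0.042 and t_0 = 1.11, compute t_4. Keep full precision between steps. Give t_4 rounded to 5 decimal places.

t_1 = g(1.110000) = 0.402662
t_2 = g(0.402662) = 0.878021
t_3 = g(0.878021) = 0.596675
t_4 = g(0.596675) = 0.785209

0.78521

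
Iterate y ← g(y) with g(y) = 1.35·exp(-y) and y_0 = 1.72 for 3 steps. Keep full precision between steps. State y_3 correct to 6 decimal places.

y_1 = g(1.720000) = 0.241739
y_2 = g(0.241739) = 1.060102
y_3 = g(1.060102) = 0.467668

0.467668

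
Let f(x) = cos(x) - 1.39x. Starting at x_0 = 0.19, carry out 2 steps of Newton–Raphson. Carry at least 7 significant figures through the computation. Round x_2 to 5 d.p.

f'(x) = -sin(x) - 1.39
x_0 = 0.190000: f = 0.717904, f' = -1.578859 → x_1 = 0.190000 - (0.717904)/(-1.578859) = 0.644698
x_1 = 0.644698: f = -0.096849, f' = -1.990957 → x_2 = 0.644698 - (-0.096849)/(-1.990957) = 0.596054

0.59605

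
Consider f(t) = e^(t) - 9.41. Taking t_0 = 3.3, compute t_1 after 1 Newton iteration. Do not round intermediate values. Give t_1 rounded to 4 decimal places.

2.6471

f'(t) = e^(t)
t_0 = 3.300000: f = 17.702639, f' = 27.112639 → t_1 = 3.300000 - (17.702639)/(27.112639) = 2.647071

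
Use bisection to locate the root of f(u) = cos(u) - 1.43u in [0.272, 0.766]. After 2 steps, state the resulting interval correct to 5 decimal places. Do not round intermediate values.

[0.51900, 0.64250]

f(0.272000) = 0.574276, f(0.766000) = -0.374691 (opposite signs)
step 1: m = 0.519000, f(m) = 0.126146 > 0 → root in [0.519000, 0.766000]
step 2: m = 0.642500, f(m) = -0.118175 < 0 → root in [0.519000, 0.642500]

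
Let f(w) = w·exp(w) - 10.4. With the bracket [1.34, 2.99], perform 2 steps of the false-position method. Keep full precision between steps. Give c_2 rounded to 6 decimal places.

1.604156

f(1.340000) = -5.282482, f(2.990000) = 49.058191
step 1: c = 1.500397, f(c) = -3.673014 < 0 → new bracket [1.500397, 2.990000]
step 2: c = 1.604156, f(c) = -2.421471 < 0 → new bracket [1.604156, 2.990000]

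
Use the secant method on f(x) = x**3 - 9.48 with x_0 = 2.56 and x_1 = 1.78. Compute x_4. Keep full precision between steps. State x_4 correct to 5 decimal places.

f(x_0) = 7.297216, f(x_1) = -3.840248
x_2 = 1.780000 - (-3.840248)·(1.780000 - 2.560000)/(-3.840248 - (7.297216)) = 2.048948; f(x_2) = -0.878137
x_3 = 2.048948 - (-0.878137)·(2.048948 - 1.780000)/(-0.878137 - (-3.840248)) = 2.128679; f(x_3) = 0.165626
x_4 = 2.128679 - (0.165626)·(2.128679 - 2.048948)/(0.165626 - (-0.878137)) = 2.116027; f(x_4) = -0.005341

2.11603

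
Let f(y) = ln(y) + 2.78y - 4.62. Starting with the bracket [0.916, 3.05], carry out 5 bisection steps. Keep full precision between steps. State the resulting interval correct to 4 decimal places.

[1.4495, 1.5162]

f(0.916000) = -2.161259, f(3.050000) = 4.974142 (opposite signs)
step 1: m = 1.983000, f(m) = 1.577351 > 0 → root in [0.916000, 1.983000]
step 2: m = 1.449500, f(m) = -0.219171 < 0 → root in [1.449500, 1.983000]
step 3: m = 1.716250, f(m) = 0.691317 > 0 → root in [1.449500, 1.716250]
step 4: m = 1.582875, f(m) = 0.239635 > 0 → root in [1.449500, 1.582875]
step 5: m = 1.516188, f(m) = 0.011200 > 0 → root in [1.449500, 1.516188]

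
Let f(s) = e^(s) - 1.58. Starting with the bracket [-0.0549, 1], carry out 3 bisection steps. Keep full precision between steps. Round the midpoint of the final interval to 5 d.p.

f(-0.054900) = -0.633420, f(1.000000) = 1.138282 (opposite signs)
step 1: m = 0.472550, f(m) = 0.024079 > 0 → root in [-0.054900, 0.472550]
step 2: m = 0.208825, f(m) = -0.347771 < 0 → root in [0.208825, 0.472550]
step 3: m = 0.340688, f(m) = -0.174086 < 0 → root in [0.340688, 0.472550]
Midpoint of [0.340688, 0.472550] = 0.406619

0.40662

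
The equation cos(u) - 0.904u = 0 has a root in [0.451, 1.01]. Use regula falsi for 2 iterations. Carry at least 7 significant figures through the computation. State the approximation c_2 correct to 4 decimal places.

f(0.451000) = 0.492308, f(1.010000) = -0.381179
step 1: c = 0.766059, f(c) = 0.028131 > 0 → new bracket [0.766059, 1.010000]
step 2: c = 0.782825, f(c) = 0.001251 > 0 → new bracket [0.782825, 1.010000]

0.7828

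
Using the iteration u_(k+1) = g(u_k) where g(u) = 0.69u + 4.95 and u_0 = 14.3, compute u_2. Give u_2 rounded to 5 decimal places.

15.17373

u_1 = g(14.300000) = 14.817000
u_2 = g(14.817000) = 15.173730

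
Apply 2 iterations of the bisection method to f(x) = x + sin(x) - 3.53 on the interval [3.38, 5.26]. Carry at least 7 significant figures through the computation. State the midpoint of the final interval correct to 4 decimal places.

4.5550

f(3.380000) = -0.386155, f(5.260000) = 0.876229 (opposite signs)
step 1: m = 4.320000, f(m) = -0.133998 < 0 → root in [4.320000, 5.260000]
step 2: m = 4.790000, f(m) = 0.263010 > 0 → root in [4.320000, 4.790000]
Midpoint of [4.320000, 4.790000] = 4.555000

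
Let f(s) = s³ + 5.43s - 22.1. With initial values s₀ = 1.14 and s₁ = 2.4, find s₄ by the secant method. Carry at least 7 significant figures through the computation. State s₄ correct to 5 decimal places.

f(s_0) = -14.428256, f(s_1) = 4.756000
s_2 = 2.400000 - (4.756000)·(2.400000 - 1.140000)/(4.756000 - (-14.428256)) = 2.087631; f(s_2) = -1.665837
s_3 = 2.087631 - (-1.665837)·(2.087631 - 2.400000)/(-1.665837 - (4.756000)) = 2.168660; f(s_3) = -0.124774
s_4 = 2.168660 - (-0.124774)·(2.168660 - 2.087631)/(-0.124774 - (-1.665837)) = 2.175221; f(s_4) = 0.003696

2.17522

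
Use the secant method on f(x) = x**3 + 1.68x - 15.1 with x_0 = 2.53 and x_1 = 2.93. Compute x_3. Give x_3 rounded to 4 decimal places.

Secant update: x_(k+1) = x_k − f(x_k)·(x_k − x_(k-1))/(f(x_k) − f(x_(k-1))).
f(x_0) = 5.344677, f(x_1) = 14.976157
x_2 = 2.930000 - (14.976157)·(2.930000 - 2.530000)/(14.976157 - (5.344677)) = 2.308033; f(x_2) = 1.072425
x_3 = 2.308033 - (1.072425)·(2.308033 - 2.930000)/(1.072425 - (14.976157)) = 2.260059; f(x_3) = 0.240985

2.2601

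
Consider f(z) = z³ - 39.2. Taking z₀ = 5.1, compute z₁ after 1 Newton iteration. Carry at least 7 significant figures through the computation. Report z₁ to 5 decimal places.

3.90237

f'(z) = 3z²
z_0 = 5.100000: f = 93.451000, f' = 78.030000 → z_1 = 5.100000 - (93.451000)/(78.030000) = 3.902371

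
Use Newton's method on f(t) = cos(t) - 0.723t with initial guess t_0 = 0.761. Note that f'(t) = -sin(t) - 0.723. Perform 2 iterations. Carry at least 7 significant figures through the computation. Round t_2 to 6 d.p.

0.880613

t_0 = 0.761000: f = 0.173944, f' = -1.412646 → t_1 = 0.761000 - (0.173944)/(-1.412646) = 0.884133
t_1 = 0.884133: f = -0.005268, f' = -1.496366 → t_2 = 0.884133 - (-0.005268)/(-1.496366) = 0.880613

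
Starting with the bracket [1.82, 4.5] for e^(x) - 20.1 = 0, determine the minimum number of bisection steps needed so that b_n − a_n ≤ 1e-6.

22

Initial width b − a = 4.5 − 1.82 = 2.680000.
After n steps the width is (b−a)/2^n; need (b−a)/2^n ≤ 1e-6.
So n ≥ log₂(2.680000/1e-6) = log₂(2680000.0000) ≈ 21.3538.
Hence n = 22.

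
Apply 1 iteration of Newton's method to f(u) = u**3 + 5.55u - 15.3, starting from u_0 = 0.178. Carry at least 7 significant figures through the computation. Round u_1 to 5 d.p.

Newton update: u ← u − f(u)/f'(u).
f'(u) = 3u**2 + 5.55
u_0 = 0.178000: f = -14.306460, f' = 5.645052 → u_1 = 0.178000 - (-14.306460)/(5.645052) = 2.712336

2.71234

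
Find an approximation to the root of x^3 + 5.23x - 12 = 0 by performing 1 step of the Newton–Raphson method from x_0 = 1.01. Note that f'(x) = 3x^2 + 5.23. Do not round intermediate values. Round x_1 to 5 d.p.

Newton update: x ← x − f(x)/f'(x).
x_0 = 1.010000: f = -5.687399, f' = 8.290300 → x_1 = 1.010000 - (-5.687399)/(8.290300) = 1.696031

1.69603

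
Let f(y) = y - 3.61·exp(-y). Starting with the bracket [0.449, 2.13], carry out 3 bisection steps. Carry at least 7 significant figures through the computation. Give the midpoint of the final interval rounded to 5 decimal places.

1.18444

f(0.449000) = -1.855141, f(2.130000) = 1.700997 (opposite signs)
step 1: m = 1.289500, f(m) = 0.295275 > 0 → root in [0.449000, 1.289500]
step 2: m = 0.869250, f(m) = -0.644300 < 0 → root in [0.869250, 1.289500]
step 3: m = 1.079375, f(m) = -0.147331 < 0 → root in [1.079375, 1.289500]
Midpoint of [1.079375, 1.289500] = 1.184438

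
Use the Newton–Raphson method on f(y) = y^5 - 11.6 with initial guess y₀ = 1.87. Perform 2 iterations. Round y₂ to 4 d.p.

1.6359

f'(y) = 5y⁴
y_0 = 1.870000: f = 11.266939, f' = 61.141548 → y_1 = 1.870000 - (11.266939)/(61.141548) = 1.685724
y_1 = 1.685724: f = 2.012314, f' = 40.375281 → y_2 = 1.685724 - (2.012314)/(40.375281) = 1.635883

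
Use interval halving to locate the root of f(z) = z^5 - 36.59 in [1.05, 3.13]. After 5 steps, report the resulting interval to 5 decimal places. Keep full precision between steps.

f(1.050000) = -35.313718, f(3.130000) = 263.825051 (opposite signs)
step 1: m = 2.090000, f(m) = 3.287822 > 0 → root in [1.050000, 2.090000]
step 2: m = 1.570000, f(m) = -27.051101 < 0 → root in [1.570000, 2.090000]
step 3: m = 1.830000, f(m) = -16.066310 < 0 → root in [1.830000, 2.090000]
step 4: m = 1.960000, f(m) = -7.664535 < 0 → root in [1.960000, 2.090000]
step 5: m = 2.025000, f(m) = -2.539371 < 0 → root in [2.025000, 2.090000]

[2.02500, 2.09000]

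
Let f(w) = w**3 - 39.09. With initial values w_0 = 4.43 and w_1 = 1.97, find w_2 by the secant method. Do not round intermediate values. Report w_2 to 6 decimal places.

2.945544

f(w_0) = 47.848307, f(w_1) = -31.444627
w_2 = 1.970000 - (-31.444627)·(1.970000 - 4.430000)/(-31.444627 - (47.848307)) = 2.945544; f(w_2) = -13.533772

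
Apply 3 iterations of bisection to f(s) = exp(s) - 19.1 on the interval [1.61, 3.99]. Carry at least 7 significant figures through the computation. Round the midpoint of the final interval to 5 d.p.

f(1.610000) = -14.097189, f(3.990000) = 34.954889 (opposite signs)
step 1: m = 2.800000, f(m) = -2.655353 < 0 → root in [2.800000, 3.990000]
step 2: m = 3.395000, f(m) = 10.714653 > 0 → root in [2.800000, 3.395000]
step 3: m = 3.097500, f(m) = 3.042526 > 0 → root in [2.800000, 3.097500]
Midpoint of [2.800000, 3.097500] = 2.948750

2.94875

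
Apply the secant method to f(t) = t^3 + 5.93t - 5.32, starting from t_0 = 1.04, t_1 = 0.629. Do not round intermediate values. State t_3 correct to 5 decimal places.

f(t_0) = 1.972064, f(t_1) = -1.341172
t_2 = 0.629000 - (-1.341172)·(0.629000 - 1.040000)/(-1.341172 - (1.972064)) = 0.795370; f(t_2) = -0.100298
t_3 = 0.795370 - (-0.100298)·(0.795370 - 0.629000)/(-0.100298 - (-1.341172)) = 0.808817; f(t_3) = 0.005400

0.80882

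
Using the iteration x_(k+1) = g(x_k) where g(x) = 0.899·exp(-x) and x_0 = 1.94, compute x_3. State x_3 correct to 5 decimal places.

x_1 = g(1.940000) = 0.129190
x_2 = g(0.129190) = 0.790048
x_3 = g(0.790048) = 0.407987

0.40799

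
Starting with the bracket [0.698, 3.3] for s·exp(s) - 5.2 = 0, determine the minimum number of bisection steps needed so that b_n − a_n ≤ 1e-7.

Initial width b − a = 3.3 − 0.698 = 2.602000.
After n steps the width is (b−a)/2^n; need (b−a)/2^n ≤ 1e-7.
So n ≥ log₂(2.602000/1e-7) = log₂(26020000.0000) ≈ 24.6331.
Hence n = 25.

25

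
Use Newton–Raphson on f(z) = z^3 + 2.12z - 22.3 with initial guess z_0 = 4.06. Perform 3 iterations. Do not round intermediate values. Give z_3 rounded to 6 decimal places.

f'(z) = 3z^2 + 2.12
z_0 = 4.060000: f = 53.230616, f' = 51.570800 → z_1 = 4.060000 - (53.230616)/(51.570800) = 3.027815
z_1 = 3.027815: f = 11.876952, f' = 29.622988 → z_2 = 3.027815 - (11.876952)/(29.622988) = 2.626878
z_2 = 2.626878: f = 1.395717, f' = 22.821461 → z_3 = 2.626878 - (1.395717)/(22.821461) = 2.565720

2.565720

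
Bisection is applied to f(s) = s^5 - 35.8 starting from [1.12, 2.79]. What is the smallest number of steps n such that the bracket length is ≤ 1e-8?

28

Initial width b − a = 2.79 − 1.12 = 1.670000.
After n steps the width is (b−a)/2^n; need (b−a)/2^n ≤ 1e-8.
So n ≥ log₂(1.670000/1e-8) = log₂(167000000.0000) ≈ 27.3153.
Hence n = 28.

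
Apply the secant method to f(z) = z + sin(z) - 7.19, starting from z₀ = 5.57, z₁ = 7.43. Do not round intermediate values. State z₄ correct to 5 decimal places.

f(z_0) = -2.274246, f(z_1) = 1.151458
z_2 = 7.430000 - (1.151458)·(7.430000 - 5.570000)/(1.151458 - (-2.274246)) = 6.804811; f(z_2) = 0.113102
z_3 = 6.804811 - (0.113102)·(6.804811 - 7.430000)/(0.113102 - (1.151458)) = 6.736713; f(z_3) = -0.015147
z_4 = 6.736713 - (-0.015147)·(6.736713 - 6.804811)/(-0.015147 - (0.113102)) = 6.744756; f(z_4) = 0.000111

6.74476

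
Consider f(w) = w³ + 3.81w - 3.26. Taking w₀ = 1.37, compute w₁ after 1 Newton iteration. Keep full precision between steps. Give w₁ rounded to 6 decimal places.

f'(w) = 3w² + 3.81
w_0 = 1.370000: f = 4.531053, f' = 9.440700 → w_1 = 1.370000 - (4.531053)/(9.440700) = 0.890051

0.890051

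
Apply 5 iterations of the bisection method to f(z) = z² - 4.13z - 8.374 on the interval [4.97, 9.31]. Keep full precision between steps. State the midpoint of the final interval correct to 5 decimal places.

f(4.970000) = -4.199200, f(9.310000) = 39.851800 (opposite signs)
step 1: m = 7.140000, f(m) = 13.117400 > 0 → root in [4.970000, 7.140000]
step 2: m = 6.055000, f(m) = 3.281875 > 0 → root in [4.970000, 6.055000]
step 3: m = 5.512500, f(m) = -0.752969 < 0 → root in [5.512500, 6.055000]
step 4: m = 5.783750, f(m) = 1.190877 > 0 → root in [5.512500, 5.783750]
step 5: m = 5.648125, f(m) = 0.200560 > 0 → root in [5.512500, 5.648125]
Midpoint of [5.512500, 5.648125] = 5.580312

5.58031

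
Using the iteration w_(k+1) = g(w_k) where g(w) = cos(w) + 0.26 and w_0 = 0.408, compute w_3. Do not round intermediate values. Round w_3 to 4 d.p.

w_1 = g(0.408000) = 1.177916
w_2 = g(1.177916) = 0.642851
w_3 = g(0.642851) = 1.060390

1.0604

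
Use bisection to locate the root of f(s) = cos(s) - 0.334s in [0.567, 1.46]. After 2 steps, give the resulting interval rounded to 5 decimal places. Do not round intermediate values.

f(0.567000) = 0.654138, f(1.460000) = -0.377070 (opposite signs)
step 1: m = 1.013500, f(m) = 0.190385 > 0 → root in [1.013500, 1.460000]
step 2: m = 1.236750, f(m) = -0.085206 < 0 → root in [1.013500, 1.236750]

[1.01350, 1.23675]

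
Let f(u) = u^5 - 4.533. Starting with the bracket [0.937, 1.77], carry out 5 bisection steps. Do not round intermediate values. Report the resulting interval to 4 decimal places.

[1.3275, 1.3535]

f(0.937000) = -3.810733, f(1.770000) = 12.839660 (opposite signs)
step 1: m = 1.353500, f(m) = 0.009462 > 0 → root in [0.937000, 1.353500]
step 2: m = 1.145250, f(m) = -2.562840 < 0 → root in [1.145250, 1.353500]
step 3: m = 1.249375, f(m) = -1.488864 < 0 → root in [1.249375, 1.353500]
step 4: m = 1.301438, f(m) = -0.799496 < 0 → root in [1.301438, 1.353500]
step 5: m = 1.327469, f(m) = -0.410871 < 0 → root in [1.327469, 1.353500]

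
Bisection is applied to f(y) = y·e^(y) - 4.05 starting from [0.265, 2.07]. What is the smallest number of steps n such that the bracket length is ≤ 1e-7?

Initial width b − a = 2.07 − 0.265 = 1.805000.
After n steps the width is (b−a)/2^n; need (b−a)/2^n ≤ 1e-7.
So n ≥ log₂(1.805000/1e-7) = log₂(18050000.0000) ≈ 24.1055.
Hence n = 25.

25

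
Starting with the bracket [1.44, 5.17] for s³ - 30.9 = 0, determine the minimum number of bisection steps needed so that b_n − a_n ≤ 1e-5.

Initial width b − a = 5.17 − 1.44 = 3.730000.
After n steps the width is (b−a)/2^n; need (b−a)/2^n ≤ 1e-5.
So n ≥ log₂(3.730000/1e-5) = log₂(373000.0000) ≈ 18.5088.
Hence n = 19.

19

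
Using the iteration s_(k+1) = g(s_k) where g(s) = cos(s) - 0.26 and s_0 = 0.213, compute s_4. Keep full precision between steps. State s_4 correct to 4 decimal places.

s_1 = g(0.213000) = 0.717401
s_2 = g(0.717401) = 0.493517
s_3 = g(0.493517) = 0.620672
s_4 = g(0.620672) = 0.553488

0.5535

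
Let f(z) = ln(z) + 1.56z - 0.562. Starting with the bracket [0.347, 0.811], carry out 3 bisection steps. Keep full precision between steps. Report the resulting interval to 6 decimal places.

f(0.347000) = -1.079110, f(0.811000) = 0.493673 (opposite signs)
step 1: m = 0.579000, f(m) = -0.205213 < 0 → root in [0.579000, 0.811000]
step 2: m = 0.695000, f(m) = 0.158357 > 0 → root in [0.579000, 0.695000]
step 3: m = 0.637000, f(m) = -0.019266 < 0 → root in [0.637000, 0.695000]

[0.637000, 0.695000]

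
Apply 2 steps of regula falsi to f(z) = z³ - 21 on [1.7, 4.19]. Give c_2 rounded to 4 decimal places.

2.5647

False-position update: c = (a·f(b) − b·f(a))/(f(b) − f(a)); replace the endpoint whose sign matches f(c).
f(1.700000) = -16.087000, f(4.190000) = 52.560059
step 1: c = 2.283516, f(c) = -9.092737 < 0 → new bracket [2.283516, 4.190000]
step 2: c = 2.564690, f(c) = -4.130414 < 0 → new bracket [2.564690, 4.190000]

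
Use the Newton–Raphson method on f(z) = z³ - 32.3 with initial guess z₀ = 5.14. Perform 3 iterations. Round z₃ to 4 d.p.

3.1879

Newton update: z ← z − f(z)/f'(z).
f'(z) = 3z²
z_0 = 5.140000: f = 103.496744, f' = 79.258800 → z_1 = 5.140000 - (103.496744)/(79.258800) = 3.834192
z_1 = 3.834192: f = 24.066582, f' = 44.103094 → z_2 = 3.834192 - (24.066582)/(44.103094) = 3.288503
z_2 = 3.288503: f = 3.262706, f' = 32.442760 → z_3 = 3.288503 - (3.262706)/(32.442760) = 3.187935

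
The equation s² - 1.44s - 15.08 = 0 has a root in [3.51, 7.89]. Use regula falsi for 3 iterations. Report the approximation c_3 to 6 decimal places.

f(3.510000) = -7.814300, f(7.890000) = 35.810500
step 1: c = 4.294568, f(c) = -2.820862 < 0 → new bracket [4.294568, 7.890000]
step 2: c = 4.557107, f(c) = -0.875012 < 0 → new bracket [4.557107, 7.890000]
step 3: c = 4.636602, f(c) = -0.258630 < 0 → new bracket [4.636602, 7.890000]

4.636602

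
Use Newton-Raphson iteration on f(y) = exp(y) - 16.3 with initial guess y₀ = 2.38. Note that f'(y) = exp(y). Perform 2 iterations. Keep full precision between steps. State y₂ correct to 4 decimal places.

y_0 = 2.380000: f = -5.495097, f' = 10.804903 → y_1 = 2.380000 - (-5.495097)/(10.804903) = 2.888574
y_1 = 2.888574: f = 1.667677, f' = 17.967677 → y_2 = 2.888574 - (1.667677)/(17.967677) = 2.795759

2.7958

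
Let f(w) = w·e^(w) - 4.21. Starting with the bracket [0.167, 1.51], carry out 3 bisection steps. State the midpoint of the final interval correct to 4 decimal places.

f(0.167000) = -4.012647, f(1.510000) = 2.625363 (opposite signs)
step 1: m = 0.838500, f(m) = -2.270638 < 0 → root in [0.838500, 1.510000]
step 2: m = 1.174250, f(m) = -0.410461 < 0 → root in [1.174250, 1.510000]
step 3: m = 1.342125, f(m) = 0.926537 > 0 → root in [1.174250, 1.342125]
Midpoint of [1.174250, 1.342125] = 1.258188

1.2582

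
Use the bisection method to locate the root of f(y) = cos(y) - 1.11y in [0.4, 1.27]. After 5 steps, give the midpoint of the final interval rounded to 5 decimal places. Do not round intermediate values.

0.68547

f(0.400000) = 0.477061, f(1.270000) = -1.113419 (opposite signs)
step 1: m = 0.835000, f(m) = -0.255672 < 0 → root in [0.400000, 0.835000]
step 2: m = 0.617500, f(m) = 0.129903 > 0 → root in [0.617500, 0.835000]
step 3: m = 0.726250, f(m) = -0.058468 < 0 → root in [0.617500, 0.726250]
step 4: m = 0.671875, f(m) = 0.036875 > 0 → root in [0.671875, 0.726250]
step 5: m = 0.699062, f(m) = -0.010514 < 0 → root in [0.671875, 0.699062]
Midpoint of [0.671875, 0.699062] = 0.685469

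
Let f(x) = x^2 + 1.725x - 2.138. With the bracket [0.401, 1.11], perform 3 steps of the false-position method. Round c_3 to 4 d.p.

0.8349

False-position update: c = (a·f(b) − b·f(a))/(f(b) − f(a)); replace the endpoint whose sign matches f(c).
f(0.401000) = -1.285474, f(1.110000) = 1.008850
step 1: c = 0.798242, f(c) = -0.123843 < 0 → new bracket [0.798242, 1.110000]
step 2: c = 0.832328, f(c) = -0.009465 < 0 → new bracket [0.832328, 1.110000]
step 3: c = 0.834909, f(c) = -0.000710 < 0 → new bracket [0.834909, 1.110000]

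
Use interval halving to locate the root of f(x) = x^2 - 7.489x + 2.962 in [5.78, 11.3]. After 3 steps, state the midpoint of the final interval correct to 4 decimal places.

f(5.780000) = -6.916020, f(11.300000) = 46.026300 (opposite signs)
step 1: m = 8.540000, f(m) = 11.937540 > 0 → root in [5.780000, 8.540000]
step 2: m = 7.160000, f(m) = 0.606360 > 0 → root in [5.780000, 7.160000]
step 3: m = 6.470000, f(m) = -3.630930 < 0 → root in [6.470000, 7.160000]
Midpoint of [6.470000, 7.160000] = 6.815000

6.8150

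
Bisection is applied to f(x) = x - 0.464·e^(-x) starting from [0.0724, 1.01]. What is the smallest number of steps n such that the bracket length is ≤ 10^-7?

Initial width b − a = 1.01 − 0.0724 = 0.937600.
After n steps the width is (b−a)/2^n; need (b−a)/2^n ≤ 10^-7.
So n ≥ log₂(0.937600/10^-7) = log₂(9376000.0000) ≈ 23.1605.
Hence n = 24.

24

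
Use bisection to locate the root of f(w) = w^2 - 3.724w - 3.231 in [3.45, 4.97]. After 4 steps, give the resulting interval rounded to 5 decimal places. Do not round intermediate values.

[4.40000, 4.49500]

f(3.450000) = -4.176300, f(4.970000) = 2.961620 (opposite signs)
step 1: m = 4.210000, f(m) = -1.184940 < 0 → root in [4.210000, 4.970000]
step 2: m = 4.590000, f(m) = 0.743940 > 0 → root in [4.210000, 4.590000]
step 3: m = 4.400000, f(m) = -0.256600 < 0 → root in [4.400000, 4.590000]
step 4: m = 4.495000, f(m) = 0.234645 > 0 → root in [4.400000, 4.495000]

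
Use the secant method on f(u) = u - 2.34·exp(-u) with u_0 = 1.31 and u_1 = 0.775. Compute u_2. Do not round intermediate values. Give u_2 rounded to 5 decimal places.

f(u_0) = 0.678621, f(u_1) = -0.303047
u_2 = 0.775000 - (-0.303047)·(0.775000 - 1.310000)/(-0.303047 - (0.678621)) = 0.940158; f(u_2) = 0.026233

0.94016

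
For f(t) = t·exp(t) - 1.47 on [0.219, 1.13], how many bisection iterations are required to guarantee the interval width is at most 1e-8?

27

Initial width b − a = 1.13 − 0.219 = 0.911000.
After n steps the width is (b−a)/2^n; need (b−a)/2^n ≤ 1e-8.
So n ≥ log₂(0.911000/1e-8) = log₂(91100000.0000) ≈ 26.4409.
Hence n = 27.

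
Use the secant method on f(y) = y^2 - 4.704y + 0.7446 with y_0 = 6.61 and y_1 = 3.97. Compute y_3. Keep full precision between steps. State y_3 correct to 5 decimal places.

4.57174

f(y_0) = 13.343260, f(y_1) = -2.169380
y_2 = 3.970000 - (-2.169380)·(3.970000 - 6.610000)/(-2.169380 - (13.343260)) = 4.339193; f(y_2) = -0.838367
y_3 = 4.339193 - (-0.838367)·(4.339193 - 3.970000)/(-0.838367 - (-2.169380)) = 4.571737; f(y_3) = 0.139931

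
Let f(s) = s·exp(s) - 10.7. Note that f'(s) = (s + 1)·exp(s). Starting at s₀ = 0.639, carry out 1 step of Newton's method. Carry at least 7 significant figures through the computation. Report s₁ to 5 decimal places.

3.69493

s_0 = 0.639000: f = -9.489360, f' = 3.105225 → s_1 = 0.639000 - (-9.489360)/(3.105225) = 3.694933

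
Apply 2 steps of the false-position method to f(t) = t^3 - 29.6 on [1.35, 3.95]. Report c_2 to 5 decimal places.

2.95250

False-position update: c = (a·f(b) − b·f(a))/(f(b) − f(a)); replace the endpoint whose sign matches f(c).
f(1.350000) = -27.139625, f(3.950000) = 32.029875
step 1: c = 2.542557, f(c) = -13.163388 < 0 → new bracket [2.542557, 3.950000]
step 2: c = 2.952502, f(c) = -3.862261 < 0 → new bracket [2.952502, 3.950000]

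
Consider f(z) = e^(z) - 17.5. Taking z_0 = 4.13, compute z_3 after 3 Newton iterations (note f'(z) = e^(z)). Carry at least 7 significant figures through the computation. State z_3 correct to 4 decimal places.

Newton update: z ← z − f(z)/f'(z).
z_0 = 4.130000: f = 44.677923, f' = 62.177923 → z_1 = 4.130000 - (44.677923)/(62.177923) = 3.411450
z_1 = 3.411450: f = 12.809172, f' = 30.309172 → z_2 = 3.411450 - (12.809172)/(30.309172) = 2.988833
z_2 = 2.988833: f = 2.362496, f' = 19.862496 → z_3 = 2.988833 - (2.362496)/(19.862496) = 2.869891

2.8699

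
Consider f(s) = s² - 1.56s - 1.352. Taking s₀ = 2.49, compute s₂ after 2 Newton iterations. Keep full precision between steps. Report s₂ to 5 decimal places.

2.18042

f'(s) = 2s - 1.56
s_0 = 2.490000: f = 0.963700, f' = 3.420000 → s_1 = 2.490000 - (0.963700)/(3.420000) = 2.208216
s_1 = 2.208216: f = 0.079402, f' = 2.856433 → s_2 = 2.208216 - (0.079402)/(2.856433) = 2.180419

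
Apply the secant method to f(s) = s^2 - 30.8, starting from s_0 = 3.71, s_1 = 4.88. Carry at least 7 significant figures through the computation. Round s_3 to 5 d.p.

f(s_0) = -17.035900, f(s_1) = -6.985600
s_2 = 4.880000 - (-6.985600)·(4.880000 - 3.710000)/(-6.985600 - (-17.035900)) = 5.693225; f(s_2) = 1.612807
s_3 = 5.693225 - (1.612807)·(5.693225 - 4.880000)/(1.612807 - (-6.985600)) = 5.540688; f(s_3) = -0.100779

5.54069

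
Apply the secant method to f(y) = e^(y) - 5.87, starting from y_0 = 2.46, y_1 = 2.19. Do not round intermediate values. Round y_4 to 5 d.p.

1.77123

f(y_0) = 5.834812, f(y_1) = 3.065213
y_2 = 2.190000 - (3.065213)·(2.190000 - 2.460000)/(3.065213 - (5.834812)) = 1.891181; f(y_2) = 0.757193
y_3 = 1.891181 - (0.757193)·(1.891181 - 2.190000)/(0.757193 - (3.065213)) = 1.793148; f(y_3) = 0.138336
y_4 = 1.793148 - (0.138336)·(1.793148 - 1.891181)/(0.138336 - (0.757193)) = 1.771234; f(y_4) = 0.008102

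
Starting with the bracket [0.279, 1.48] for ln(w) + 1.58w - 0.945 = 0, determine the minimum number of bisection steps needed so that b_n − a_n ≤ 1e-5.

17

Initial width b − a = 1.48 − 0.279 = 1.201000.
After n steps the width is (b−a)/2^n; need (b−a)/2^n ≤ 1e-5.
So n ≥ log₂(1.201000/1e-5) = log₂(120100.0000) ≈ 16.8739.
Hence n = 17.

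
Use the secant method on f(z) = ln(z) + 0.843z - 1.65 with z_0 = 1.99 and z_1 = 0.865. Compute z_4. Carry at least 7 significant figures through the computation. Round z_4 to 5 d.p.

1.48676

f(z_0) = 0.715705, f(z_1) = -1.065831
z_2 = 0.865000 - (-1.065831)·(0.865000 - 1.990000)/(-1.065831 - (0.715705)) = 1.538048; f(z_2) = 0.077089
z_3 = 1.538048 - (0.077089)·(1.538048 - 0.865000)/(0.077089 - (-1.065831)) = 1.492652; f(z_3) = 0.008860
z_4 = 1.492652 - (0.008860)·(1.492652 - 1.538048)/(0.008860 - (0.077089)) = 1.486757; f(z_4) = -0.000067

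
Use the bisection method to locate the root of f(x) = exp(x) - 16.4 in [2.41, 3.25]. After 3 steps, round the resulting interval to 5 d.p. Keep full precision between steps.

f(2.410000) = -5.266039, f(3.250000) = 9.390340 (opposite signs)
step 1: m = 2.830000, f(m) = 0.545461 > 0 → root in [2.410000, 2.830000]
step 2: m = 2.620000, f(m) = -2.664276 < 0 → root in [2.620000, 2.830000]
step 3: m = 2.725000, f(m) = -1.143586 < 0 → root in [2.725000, 2.830000]

[2.72500, 2.83000]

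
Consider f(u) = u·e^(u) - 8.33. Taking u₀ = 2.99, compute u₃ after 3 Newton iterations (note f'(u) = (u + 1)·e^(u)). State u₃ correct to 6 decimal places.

Newton update: u ← u − f(u)/f'(u).
u_0 = 2.990000: f = 51.128191, f' = 79.343873 → u_1 = 2.990000 - (51.128191)/(79.343873) = 2.345613
u_1 = 2.345613: f = 16.157413, f' = 34.927079 → u_2 = 2.345613 - (16.157413)/(34.927079) = 1.883008
u_2 = 1.883008: f = 4.047486, f' = 18.950736 → u_3 = 1.883008 - (4.047486)/(18.950736) = 1.669429

1.669429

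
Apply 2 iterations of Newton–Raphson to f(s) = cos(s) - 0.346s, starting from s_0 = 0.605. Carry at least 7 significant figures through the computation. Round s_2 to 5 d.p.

1.16012

f'(s) = -sin(s) - 0.346
s_0 = 0.605000: f = 0.613172, f' = -0.914762 → s_1 = 0.605000 - (0.613172)/(-0.914762) = 1.275308
s_1 = 1.275308: f = -0.150049, f' = -1.302660 → s_2 = 1.275308 - (-0.150049)/(-1.302660) = 1.160121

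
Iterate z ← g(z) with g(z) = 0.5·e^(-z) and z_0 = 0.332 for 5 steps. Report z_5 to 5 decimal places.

0.35184

z_1 = g(0.332000) = 0.358744
z_2 = g(0.358744) = 0.349277
z_3 = g(0.349277) = 0.352599
z_4 = g(0.352599) = 0.351429
z_5 = g(0.351429) = 0.351841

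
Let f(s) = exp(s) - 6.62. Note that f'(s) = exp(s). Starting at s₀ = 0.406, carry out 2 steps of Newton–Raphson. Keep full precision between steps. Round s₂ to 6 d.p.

s_0 = 0.406000: f = -5.119197, f' = 1.500803 → s_1 = 0.406000 - (-5.119197)/(1.500803) = 3.816973
s_1 = 3.816973: f = 38.846387, f' = 45.466387 → s_2 = 3.816973 - (38.846387)/(45.466387) = 2.962575

2.962575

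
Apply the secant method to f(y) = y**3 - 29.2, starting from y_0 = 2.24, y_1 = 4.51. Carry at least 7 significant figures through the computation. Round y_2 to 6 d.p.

2.746501

Secant update: y_(k+1) = y_k − f(y_k)·(y_k − y_(k-1))/(f(y_k) − f(y_(k-1))).
f(y_0) = -17.960576, f(y_1) = 62.533851
y_2 = 4.510000 - (62.533851)·(4.510000 - 2.240000)/(62.533851 - (-17.960576)) = 2.746501; f(y_2) = -8.482408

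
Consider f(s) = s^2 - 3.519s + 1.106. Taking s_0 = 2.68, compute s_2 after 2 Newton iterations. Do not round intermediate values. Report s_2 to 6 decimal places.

3.175641

Newton update: s ← s − f(s)/f'(s).
f'(s) = 2s - 3.519
s_0 = 2.680000: f = -1.142520, f' = 1.841000 → s_1 = 2.680000 - (-1.142520)/(1.841000) = 3.300598
s_1 = 3.300598: f = 0.385141, f' = 3.082195 → s_2 = 3.300598 - (0.385141)/(3.082195) = 3.175641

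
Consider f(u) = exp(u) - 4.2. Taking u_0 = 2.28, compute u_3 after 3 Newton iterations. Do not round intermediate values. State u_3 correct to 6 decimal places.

f'(u) = exp(u)
u_0 = 2.280000: f = 5.576680, f' = 9.776680 → u_1 = 2.280000 - (5.576680)/(9.776680) = 1.709594
u_1 = 1.709594: f = 1.326715, f' = 5.526715 → u_2 = 1.709594 - (1.326715)/(5.526715) = 1.469539
u_2 = 1.469539: f = 0.147229, f' = 4.347229 → u_3 = 1.469539 - (0.147229)/(4.347229) = 1.435671

1.435671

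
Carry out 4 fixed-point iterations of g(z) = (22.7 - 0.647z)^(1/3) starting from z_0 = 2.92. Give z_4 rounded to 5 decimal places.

z_1 = g(2.920000) = 2.750612
z_2 = g(2.750612) = 2.755432
z_3 = g(2.755432) = 2.755295
z_4 = g(2.755295) = 2.755299

2.75530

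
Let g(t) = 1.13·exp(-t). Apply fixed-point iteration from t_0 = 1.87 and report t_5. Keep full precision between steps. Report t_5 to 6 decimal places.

0.544700

t_1 = g(1.870000) = 0.174160
t_2 = g(0.174160) = 0.949384
t_3 = g(0.949384) = 0.437287
t_4 = g(0.437287) = 0.729738
t_5 = g(0.729738) = 0.544700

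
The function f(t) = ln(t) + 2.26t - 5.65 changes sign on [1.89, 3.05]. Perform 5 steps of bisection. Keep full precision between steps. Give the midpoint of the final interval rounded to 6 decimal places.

2.161875

f(1.890000) = -0.742023, f(3.050000) = 2.358142 (opposite signs)
step 1: m = 2.470000, f(m) = 0.836418 > 0 → root in [1.890000, 2.470000]
step 2: m = 2.180000, f(m) = 0.056125 > 0 → root in [1.890000, 2.180000]
step 3: m = 2.035000, f(m) = -0.340404 < 0 → root in [2.035000, 2.180000]
step 4: m = 2.107500, f(m) = -0.141548 < 0 → root in [2.107500, 2.180000]
step 5: m = 2.143750, f(m) = -0.042568 < 0 → root in [2.143750, 2.180000]
Midpoint of [2.143750, 2.180000] = 2.161875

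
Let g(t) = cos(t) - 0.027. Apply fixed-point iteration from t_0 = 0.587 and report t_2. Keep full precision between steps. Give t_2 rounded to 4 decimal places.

0.6657

t_1 = g(0.587000) = 0.805606
t_2 = g(0.805606) = 0.665674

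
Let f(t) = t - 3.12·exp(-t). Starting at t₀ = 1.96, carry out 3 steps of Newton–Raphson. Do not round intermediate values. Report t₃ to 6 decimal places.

f'(t) = 1 + 3.12·exp(-t)
t_0 = 1.960000: f = 1.520522, f' = 1.439478 → t_1 = 1.960000 - (1.520522)/(1.439478) = 0.903699
t_1 = 0.903699: f = -0.360114, f' = 2.263813 → t_2 = 0.903699 - (-0.360114)/(2.263813) = 1.062773
t_2 = 1.062773: f = -0.015175, f' = 2.077948 → t_3 = 1.062773 - (-0.015175)/(2.077948) = 1.070076

1.070076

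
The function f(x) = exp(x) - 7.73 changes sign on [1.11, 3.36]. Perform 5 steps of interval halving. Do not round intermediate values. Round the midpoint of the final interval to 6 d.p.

f(1.110000) = -4.695642, f(3.360000) = 21.059191 (opposite signs)
step 1: m = 2.235000, f(m) = 1.616482 > 0 → root in [1.110000, 2.235000]
step 2: m = 1.672500, f(m) = -2.404535 < 0 → root in [1.672500, 2.235000]
step 3: m = 1.953750, f(m) = -0.674905 < 0 → root in [1.953750, 2.235000]
step 4: m = 2.094375, f(m) = 0.390364 > 0 → root in [1.953750, 2.094375]
step 5: m = 2.024062, f(m) = -0.160988 < 0 → root in [2.024062, 2.094375]
Midpoint of [2.024062, 2.094375] = 2.059219

2.059219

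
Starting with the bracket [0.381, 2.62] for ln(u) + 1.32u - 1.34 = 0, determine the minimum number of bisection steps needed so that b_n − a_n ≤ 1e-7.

25

Initial width b − a = 2.62 − 0.381 = 2.239000.
After n steps the width is (b−a)/2^n; need (b−a)/2^n ≤ 1e-7.
So n ≥ log₂(2.239000/1e-7) = log₂(22390000.0000) ≈ 24.4164.
Hence n = 25.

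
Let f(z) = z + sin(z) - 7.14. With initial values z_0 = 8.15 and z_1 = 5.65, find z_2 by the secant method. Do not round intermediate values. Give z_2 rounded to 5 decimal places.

6.93557

Secant update: z_(k+1) = z_k − f(z_k)·(z_k − z_(k-1))/(f(z_k) − f(z_(k-1))).
f(z_0) = 1.966506, f(z_1) = -2.081716
z_2 = 5.650000 - (-2.081716)·(5.650000 - 8.150000)/(-2.081716 - (1.966506)) = 6.935574; f(z_2) = 0.402661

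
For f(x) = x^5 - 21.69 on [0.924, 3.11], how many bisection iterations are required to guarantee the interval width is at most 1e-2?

Initial width b − a = 3.11 − 0.924 = 2.186000.
After n steps the width is (b−a)/2^n; need (b−a)/2^n ≤ 1e-2.
So n ≥ log₂(2.186000/1e-2) = log₂(218.6000) ≈ 7.7721.
Hence n = 8.

8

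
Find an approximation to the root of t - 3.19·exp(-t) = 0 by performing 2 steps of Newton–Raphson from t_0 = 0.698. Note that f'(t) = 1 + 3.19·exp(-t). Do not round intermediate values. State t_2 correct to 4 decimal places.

1.0812

t_0 = 0.698000: f = -0.889279, f' = 2.587279 → t_1 = 0.698000 - (-0.889279)/(2.587279) = 1.041712
t_1 = 1.041712: f = -0.083880, f' = 2.125592 → t_2 = 1.041712 - (-0.083880)/(2.125592) = 1.081174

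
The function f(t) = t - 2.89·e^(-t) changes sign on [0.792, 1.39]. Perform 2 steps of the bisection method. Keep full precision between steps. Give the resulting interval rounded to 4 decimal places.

f(0.792000) = -0.516991, f(1.390000) = 0.670172 (opposite signs)
step 1: m = 1.091000, f(m) = 0.120306 > 0 → root in [0.792000, 1.091000]
step 2: m = 0.941500, f(m) = -0.185722 < 0 → root in [0.941500, 1.091000]

[0.9415, 1.0910]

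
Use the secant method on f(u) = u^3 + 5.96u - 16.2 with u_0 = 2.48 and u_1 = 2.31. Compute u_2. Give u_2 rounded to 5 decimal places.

1.88308

f(u_0) = 13.833792, f(u_1) = 9.893991
u_2 = 2.310000 - (9.893991)·(2.310000 - 2.480000)/(9.893991 - (13.833792)) = 1.883080; f(u_2) = 1.700546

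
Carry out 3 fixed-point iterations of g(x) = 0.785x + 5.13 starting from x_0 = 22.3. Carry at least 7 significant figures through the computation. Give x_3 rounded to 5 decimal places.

x_1 = g(22.300000) = 22.635500
x_2 = g(22.635500) = 22.898868
x_3 = g(22.898868) = 23.105611

23.10561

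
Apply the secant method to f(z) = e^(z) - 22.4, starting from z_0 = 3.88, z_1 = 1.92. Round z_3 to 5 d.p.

f(z_0) = 26.024215, f(z_1) = -15.579042
z_2 = 1.920000 - (-15.579042)·(1.920000 - 3.880000)/(-15.579042 - (26.024215)) = 2.653955; f(z_2) = -8.189870
z_3 = 2.653955 - (-8.189870)·(2.653955 - 1.920000)/(-8.189870 - (-15.579042)) = 3.467442; f(z_3) = 9.654653

3.46744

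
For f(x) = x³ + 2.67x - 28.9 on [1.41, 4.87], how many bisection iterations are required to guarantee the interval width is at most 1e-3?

Initial width b − a = 4.87 − 1.41 = 3.460000.
After n steps the width is (b−a)/2^n; need (b−a)/2^n ≤ 1e-3.
So n ≥ log₂(3.460000/1e-3) = log₂(3460.0000) ≈ 11.7566.
Hence n = 12.

12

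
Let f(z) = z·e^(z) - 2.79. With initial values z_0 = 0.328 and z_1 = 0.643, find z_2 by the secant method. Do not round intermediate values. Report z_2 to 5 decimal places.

f(z_0) = -2.334674, f(z_1) = -1.566899
z_2 = 0.643000 - (-1.566899)·(0.643000 - 0.328000)/(-1.566899 - (-2.334674)) = 1.285862; f(z_2) = 1.861970

1.28586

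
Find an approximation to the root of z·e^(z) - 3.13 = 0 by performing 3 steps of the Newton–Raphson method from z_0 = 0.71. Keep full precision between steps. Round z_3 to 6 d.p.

f'(z) = (z + 1)·e^(z)
z_0 = 0.710000: f = -1.685866, f' = 3.478125 → z_1 = 0.710000 - (-1.685866)/(3.478125) = 1.194705
z_1 = 1.194705: f = 0.815616, f' = 7.248201 → z_2 = 1.194705 - (0.815616)/(7.248201) = 1.082179
z_2 = 1.082179: f = 0.063620, f' = 6.144722 → z_3 = 1.082179 - (0.063620)/(6.144722) = 1.071825

1.071825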